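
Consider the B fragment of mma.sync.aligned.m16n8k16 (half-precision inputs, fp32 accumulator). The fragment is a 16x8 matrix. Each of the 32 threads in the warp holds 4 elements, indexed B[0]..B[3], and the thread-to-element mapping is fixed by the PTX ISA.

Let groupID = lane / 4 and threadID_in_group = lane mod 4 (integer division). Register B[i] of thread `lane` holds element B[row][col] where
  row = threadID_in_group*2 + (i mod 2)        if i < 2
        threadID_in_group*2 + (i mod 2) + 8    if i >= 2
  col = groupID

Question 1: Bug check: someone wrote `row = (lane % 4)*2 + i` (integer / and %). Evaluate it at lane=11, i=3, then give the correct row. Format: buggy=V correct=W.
`(lane % 4)*2 + i`[11,3]⇒9
lane 11⇒11/4=2, 11 mod 4=3
i=3  r:2·3+1+8⇒15  c:2
row: 9 vs 15

buggy=9 correct=15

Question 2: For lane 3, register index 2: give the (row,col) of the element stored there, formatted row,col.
14,0

lane 3: G=0 (3/4), T=3 (3%4)
i=2: r=3*2+0+8=14, c=G=0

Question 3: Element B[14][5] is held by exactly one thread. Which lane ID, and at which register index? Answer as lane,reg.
23,2

c=5->g=5  r=14->rb=1,t=3,b0=0
L=5*4+3=23  i=1*2+0=2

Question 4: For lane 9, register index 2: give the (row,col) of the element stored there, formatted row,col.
L=9->gid=9>>2=2, tid=9&3=1
[2]->row 1·2+0+8=10  col gid=2

10,2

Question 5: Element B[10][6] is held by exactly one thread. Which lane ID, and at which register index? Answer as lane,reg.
25,2

c=6⇒gr=6  r=10⇒Rb=1,th=1,odd=0
L=6*4+1=25  i=1*2+0=2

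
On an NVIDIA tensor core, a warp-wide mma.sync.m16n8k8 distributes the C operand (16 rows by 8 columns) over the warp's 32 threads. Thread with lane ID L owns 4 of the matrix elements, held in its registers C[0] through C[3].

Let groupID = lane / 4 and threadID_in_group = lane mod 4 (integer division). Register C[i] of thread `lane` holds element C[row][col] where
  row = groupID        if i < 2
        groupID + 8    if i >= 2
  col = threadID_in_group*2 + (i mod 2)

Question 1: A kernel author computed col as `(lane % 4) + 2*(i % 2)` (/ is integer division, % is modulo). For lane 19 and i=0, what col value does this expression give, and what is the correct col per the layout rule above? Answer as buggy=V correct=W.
`(lane % 4) + 2*(i % 2)`[19,0]⇒3
lane 19⇒19/4=4, 19 mod 4=3
i=0  r:4+0⇒4  c:2·3+0⇒6
col: 3 vs 6

buggy=3 correct=6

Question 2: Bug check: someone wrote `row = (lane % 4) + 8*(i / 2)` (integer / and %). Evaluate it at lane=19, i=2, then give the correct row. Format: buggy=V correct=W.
buggy=11 correct=12

`(lane % 4) + 8*(i / 2)`[19,2]->11
lane 19->19/4=4, 19 mod 4=3
i=2  r:4+8->12  c:2·3+0->6
row: 11 vs 12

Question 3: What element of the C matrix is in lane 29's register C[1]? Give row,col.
29: gr=7,th=1
[1] (7+0,1*2+1) = (7,3)

7,3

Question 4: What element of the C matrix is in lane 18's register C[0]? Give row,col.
18: grp=4,tig=2
[0] (4+0,2*2+0) = (4,4)

4,4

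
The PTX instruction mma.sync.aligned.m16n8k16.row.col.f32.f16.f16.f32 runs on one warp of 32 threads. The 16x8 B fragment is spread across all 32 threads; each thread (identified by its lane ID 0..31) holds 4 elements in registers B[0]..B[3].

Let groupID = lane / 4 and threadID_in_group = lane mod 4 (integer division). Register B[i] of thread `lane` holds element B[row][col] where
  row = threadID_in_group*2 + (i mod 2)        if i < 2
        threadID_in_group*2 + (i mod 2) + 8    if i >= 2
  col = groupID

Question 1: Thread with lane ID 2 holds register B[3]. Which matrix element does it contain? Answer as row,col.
13,0

2: gr=0,th=2
[3] (2*2+1+8,0) = (13,0)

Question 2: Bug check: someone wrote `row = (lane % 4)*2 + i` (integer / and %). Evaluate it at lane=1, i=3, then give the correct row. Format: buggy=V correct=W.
`(lane % 4)*2 + i`[1,3]→5
lane 1: G=0 (1/4), T=1 (1%4)
i=3: r=1*2+1+8=11, c=G=0
row: 5 vs 11

buggy=5 correct=11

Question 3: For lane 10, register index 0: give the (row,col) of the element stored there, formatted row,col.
4,2

L=10->gid=10>>2=2, tid=10&3=2
[0]->row 2·2+0+0=4  col gid=2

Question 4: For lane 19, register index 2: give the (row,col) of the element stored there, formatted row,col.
14,4

lane 19→19/4=4, 19 mod 4=3
i=2  r:2·3+0+8→14  c:4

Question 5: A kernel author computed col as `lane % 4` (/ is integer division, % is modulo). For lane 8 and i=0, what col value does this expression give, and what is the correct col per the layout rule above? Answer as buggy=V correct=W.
`lane % 4`[8,0]->0
lane 8->8/4=2, 8 mod 4=0
i=0  r:2·0+0+0->0  c:2
col: 0 vs 2

buggy=0 correct=2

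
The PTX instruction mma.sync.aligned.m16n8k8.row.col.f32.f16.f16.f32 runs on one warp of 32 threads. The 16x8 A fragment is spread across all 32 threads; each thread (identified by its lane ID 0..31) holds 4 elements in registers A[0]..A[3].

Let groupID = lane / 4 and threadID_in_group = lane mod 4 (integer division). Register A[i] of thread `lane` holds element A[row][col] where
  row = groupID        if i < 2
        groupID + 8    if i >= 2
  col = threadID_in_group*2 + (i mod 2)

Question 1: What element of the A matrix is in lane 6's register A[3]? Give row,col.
9,5

lane 6: g=1 (6/4), t=2 (6%4)
i=3: r=1+8=9, c=2*2+1=5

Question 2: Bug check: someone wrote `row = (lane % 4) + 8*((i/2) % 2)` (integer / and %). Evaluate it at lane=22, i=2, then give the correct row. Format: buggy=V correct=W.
buggy=10 correct=13

`(lane % 4) + 8*((i/2) % 2)`[22,2]->10
lane 22->22/4=5, 22 mod 4=2
i=2  r:5+8->13  c:2·2+0->4
row: 10 vs 13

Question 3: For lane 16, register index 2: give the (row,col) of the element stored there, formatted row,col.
L=16⇒gr=16>>2=4, th=16&3=0
[2]⇒row 4+8=12  col 0·2+0=0

12,0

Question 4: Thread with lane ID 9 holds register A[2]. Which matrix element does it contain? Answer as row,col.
lane 9: gr=2 (9/4), th=1 (9%4)
i=2: r=2+8=10, c=1*2+0=2

10,2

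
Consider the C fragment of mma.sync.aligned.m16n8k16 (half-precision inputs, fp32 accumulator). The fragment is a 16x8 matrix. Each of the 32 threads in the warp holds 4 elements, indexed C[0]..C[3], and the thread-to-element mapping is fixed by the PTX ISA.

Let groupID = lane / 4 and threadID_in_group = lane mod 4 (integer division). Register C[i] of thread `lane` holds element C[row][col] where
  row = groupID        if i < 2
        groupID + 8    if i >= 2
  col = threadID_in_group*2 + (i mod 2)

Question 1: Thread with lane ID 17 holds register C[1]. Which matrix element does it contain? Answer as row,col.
17: g=4,t=1
[1] (4+0,1*2+1) = (4,3)

4,3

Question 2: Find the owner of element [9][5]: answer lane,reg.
6,3

r=9->g=1,rb=1  c=5->t=2,b0=1
L=1*4+2=6  i=1*2+1=3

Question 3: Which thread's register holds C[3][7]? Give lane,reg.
15,1

r=3->g=3,rb=0  c=7->t=3,b0=1
L=3*4+3=15  i=0*2+1=1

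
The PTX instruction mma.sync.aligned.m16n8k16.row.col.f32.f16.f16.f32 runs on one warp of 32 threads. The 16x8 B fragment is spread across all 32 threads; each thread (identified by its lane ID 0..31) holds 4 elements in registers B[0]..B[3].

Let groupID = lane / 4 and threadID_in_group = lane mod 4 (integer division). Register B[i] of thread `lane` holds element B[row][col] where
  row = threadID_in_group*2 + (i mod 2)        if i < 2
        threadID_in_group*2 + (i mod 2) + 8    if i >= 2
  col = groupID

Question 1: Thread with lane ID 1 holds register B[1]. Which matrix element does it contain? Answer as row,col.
3,0

1: gr=0,th=1
[1] (1*2+1+0,0) = (3,0)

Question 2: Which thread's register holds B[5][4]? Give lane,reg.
c=4⇒gr=4  r=5⇒Rb=0,th=2,odd=1
L=4*4+2=18  i=0*2+1=1

18,1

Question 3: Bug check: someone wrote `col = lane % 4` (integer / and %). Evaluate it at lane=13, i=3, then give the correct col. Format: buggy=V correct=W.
buggy=1 correct=3

`lane % 4`[13,3]->1
lane 13: g=3 (13/4), t=1 (13%4)
i=3: r=1*2+1+8=11, c=g=3
col: 1 vs 3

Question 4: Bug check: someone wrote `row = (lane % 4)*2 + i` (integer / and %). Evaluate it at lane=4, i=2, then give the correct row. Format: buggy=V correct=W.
buggy=2 correct=8

`(lane % 4)*2 + i`[4,2]=>2
L=4=>grp=4>>2=1, tig=4&3=0
[2]=>row 0·2+0+8=8  col grp=1
row: 2 vs 8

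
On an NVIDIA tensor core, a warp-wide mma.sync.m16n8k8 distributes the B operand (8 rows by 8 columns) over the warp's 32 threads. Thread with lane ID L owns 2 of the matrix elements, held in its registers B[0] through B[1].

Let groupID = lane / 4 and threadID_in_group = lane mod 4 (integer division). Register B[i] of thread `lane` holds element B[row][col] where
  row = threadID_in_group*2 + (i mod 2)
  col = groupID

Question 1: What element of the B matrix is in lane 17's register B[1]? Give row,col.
lane 17=>17/4=4, 17 mod 4=1
i=1  r:2·1+1=>3  c:4

3,4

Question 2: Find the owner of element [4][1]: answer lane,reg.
c=1→G=1  r=4→T=2,p=0
L=1*4+2=6  i=0=0

6,0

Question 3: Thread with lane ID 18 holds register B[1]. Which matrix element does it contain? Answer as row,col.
lane 18->18/4=4, 18 mod 4=2
i=1  r:2·2+1->5  c:4

5,4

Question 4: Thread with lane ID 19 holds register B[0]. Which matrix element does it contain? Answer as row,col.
6,4

19: G=4,T=3
[0] (3*2+0,4) = (6,4)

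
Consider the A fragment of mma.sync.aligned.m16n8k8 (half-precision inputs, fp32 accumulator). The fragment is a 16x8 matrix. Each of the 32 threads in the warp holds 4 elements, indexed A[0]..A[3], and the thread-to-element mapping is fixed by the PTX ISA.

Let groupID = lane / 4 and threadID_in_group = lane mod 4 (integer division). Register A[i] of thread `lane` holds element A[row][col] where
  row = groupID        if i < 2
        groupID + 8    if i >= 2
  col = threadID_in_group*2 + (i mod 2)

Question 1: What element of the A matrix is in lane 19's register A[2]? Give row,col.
12,6

lane 19: gr=4 (19/4), th=3 (19%4)
i=2: r=4+8=12, c=3*2+0=6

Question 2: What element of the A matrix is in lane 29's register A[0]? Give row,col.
7,2

L=29->gid=29>>2=7, tid=29&3=1
[0]->row 7+0=7  col 1·2+0=2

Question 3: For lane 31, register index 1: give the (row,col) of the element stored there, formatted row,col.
lane 31->31/4=7, 31 mod 4=3
i=1  r:7+0->7  c:2·3+1->7

7,7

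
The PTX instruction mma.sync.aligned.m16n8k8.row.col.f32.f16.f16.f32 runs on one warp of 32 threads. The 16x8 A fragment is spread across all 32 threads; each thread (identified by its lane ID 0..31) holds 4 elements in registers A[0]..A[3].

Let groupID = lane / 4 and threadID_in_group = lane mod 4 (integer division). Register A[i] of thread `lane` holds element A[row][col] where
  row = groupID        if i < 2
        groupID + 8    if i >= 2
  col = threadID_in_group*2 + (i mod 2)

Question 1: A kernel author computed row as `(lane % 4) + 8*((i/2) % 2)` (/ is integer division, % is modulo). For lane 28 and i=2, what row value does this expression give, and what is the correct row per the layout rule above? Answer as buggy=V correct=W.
`(lane % 4) + 8*((i/2) % 2)`[28,2]=>8
lane 28: grp=7 (28/4), tig=0 (28%4)
i=2: r=7+8=15, c=0*2+0=0
row: 8 vs 15

buggy=8 correct=15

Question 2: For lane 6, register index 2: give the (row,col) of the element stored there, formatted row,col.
lane 6=>6/4=1, 6 mod 4=2
i=2  r:1+8=>9  c:2·2+0=>4

9,4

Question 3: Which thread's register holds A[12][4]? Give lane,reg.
r=12⇒gr=4,Rb=1  c=4⇒th=2,odd=0
L=4*4+2=18  i=1*2+0=2

18,2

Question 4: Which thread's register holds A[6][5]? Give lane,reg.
26,1

r: 6->gid=6,r8=0  c: 5->tid=2,i&1=1
L=6*4+2=26  i=0*2+1=1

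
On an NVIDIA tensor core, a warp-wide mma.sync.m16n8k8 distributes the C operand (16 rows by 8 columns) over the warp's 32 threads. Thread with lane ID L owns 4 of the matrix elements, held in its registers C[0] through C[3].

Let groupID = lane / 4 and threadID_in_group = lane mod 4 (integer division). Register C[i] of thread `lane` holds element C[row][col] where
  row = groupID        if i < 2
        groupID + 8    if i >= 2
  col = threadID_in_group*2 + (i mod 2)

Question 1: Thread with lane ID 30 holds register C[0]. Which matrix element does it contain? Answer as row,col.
7,4

30: G=7,T=2
[0] (7+0,2*2+0) = (7,4)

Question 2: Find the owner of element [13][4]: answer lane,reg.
r=13⇒gr=5,Rb=1  c=4⇒th=2,odd=0
L=5*4+2=22  i=1*2+0=2

22,2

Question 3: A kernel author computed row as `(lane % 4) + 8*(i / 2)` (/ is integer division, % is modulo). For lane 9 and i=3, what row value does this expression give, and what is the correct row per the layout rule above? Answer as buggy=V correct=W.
buggy=9 correct=10

`(lane % 4) + 8*(i / 2)`[9,3]->9
9: gid=2,tid=1
[3] (2+8,1*2+1) = (10,3)
row: 9 vs 10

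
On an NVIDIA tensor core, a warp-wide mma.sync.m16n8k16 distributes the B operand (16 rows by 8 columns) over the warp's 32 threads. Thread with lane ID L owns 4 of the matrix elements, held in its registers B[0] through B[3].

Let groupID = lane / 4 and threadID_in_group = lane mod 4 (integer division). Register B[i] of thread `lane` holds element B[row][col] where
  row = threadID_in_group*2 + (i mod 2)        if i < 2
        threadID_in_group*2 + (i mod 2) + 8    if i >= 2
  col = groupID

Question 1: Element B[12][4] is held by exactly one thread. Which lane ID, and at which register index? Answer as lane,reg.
18,2

c=4→G=4  r=12→rhi=1,T=2,p=0
L=4*4+2=18  i=1*2+0=2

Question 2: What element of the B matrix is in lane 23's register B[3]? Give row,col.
L=23=>grp=23>>2=5, tig=23&3=3
[3]=>row 3·2+1+8=15  col grp=5

15,5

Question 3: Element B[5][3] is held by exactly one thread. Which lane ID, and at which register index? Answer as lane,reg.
14,1

c:3=>grp=3  r:5=>rB=0,tig=2,lo=1
L=3*4+2=14  i=0*2+1=1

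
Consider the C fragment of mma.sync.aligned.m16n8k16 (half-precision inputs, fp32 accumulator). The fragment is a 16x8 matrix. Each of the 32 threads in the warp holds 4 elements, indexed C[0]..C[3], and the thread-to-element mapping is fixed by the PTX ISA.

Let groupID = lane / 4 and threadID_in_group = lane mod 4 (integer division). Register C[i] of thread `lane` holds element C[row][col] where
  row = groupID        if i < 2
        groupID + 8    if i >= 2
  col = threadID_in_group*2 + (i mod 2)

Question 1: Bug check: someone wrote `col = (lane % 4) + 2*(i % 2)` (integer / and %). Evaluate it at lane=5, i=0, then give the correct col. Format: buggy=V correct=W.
`(lane % 4) + 2*(i % 2)`[5,0]=>1
lane 5=>5/4=1, 5 mod 4=1
i=0  r:1+0=>1  c:2·1+0=>2
col: 1 vs 2

buggy=1 correct=2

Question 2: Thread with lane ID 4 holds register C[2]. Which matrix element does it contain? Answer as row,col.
9,0

lane 4->4/4=1, 4 mod 4=0
i=2  r:1+8->9  c:2·0+0->0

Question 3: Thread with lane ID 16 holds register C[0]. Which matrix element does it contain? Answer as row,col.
4,0

L=16->g=16>>2=4, t=16&3=0
[0]->row 4+0=4  col 0·2+0=0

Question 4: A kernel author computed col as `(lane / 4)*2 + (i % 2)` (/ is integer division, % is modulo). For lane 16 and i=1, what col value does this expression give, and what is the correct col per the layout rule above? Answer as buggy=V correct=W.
buggy=9 correct=1

`(lane / 4)*2 + (i % 2)`[16,1]→9
16: G=4,T=0
[1] (4+0,0*2+1) = (4,1)
col: 9 vs 1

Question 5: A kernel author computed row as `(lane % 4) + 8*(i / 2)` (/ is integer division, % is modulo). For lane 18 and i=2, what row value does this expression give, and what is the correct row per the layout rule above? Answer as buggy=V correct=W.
buggy=10 correct=12

`(lane % 4) + 8*(i / 2)`[18,2]→10
lane 18: G=4 (18/4), T=2 (18%4)
i=2: r=4+8=12, c=2*2+0=4
row: 10 vs 12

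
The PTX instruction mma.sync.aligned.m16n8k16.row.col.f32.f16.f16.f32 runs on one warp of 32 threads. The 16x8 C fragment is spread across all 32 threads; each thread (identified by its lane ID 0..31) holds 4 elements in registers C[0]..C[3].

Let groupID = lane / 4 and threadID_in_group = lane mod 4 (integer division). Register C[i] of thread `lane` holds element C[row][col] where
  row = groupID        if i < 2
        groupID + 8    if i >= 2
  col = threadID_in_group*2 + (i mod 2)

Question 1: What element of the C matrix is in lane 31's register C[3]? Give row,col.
31: gid=7,tid=3
[3] (7+8,3*2+1) = (15,7)

15,7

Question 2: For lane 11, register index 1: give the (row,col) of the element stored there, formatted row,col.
2,7

L=11->g=11>>2=2, t=11&3=3
[1]->row 2+0=2  col 3·2+1=7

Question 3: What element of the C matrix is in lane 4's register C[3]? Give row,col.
9,1

4: g=1,t=0
[3] (1+8,0*2+1) = (9,1)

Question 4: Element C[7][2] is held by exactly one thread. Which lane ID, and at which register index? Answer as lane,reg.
r=7→G=7,rhi=0  c=2→T=1,p=0
L=7*4+1=29  i=0*2+0=0

29,0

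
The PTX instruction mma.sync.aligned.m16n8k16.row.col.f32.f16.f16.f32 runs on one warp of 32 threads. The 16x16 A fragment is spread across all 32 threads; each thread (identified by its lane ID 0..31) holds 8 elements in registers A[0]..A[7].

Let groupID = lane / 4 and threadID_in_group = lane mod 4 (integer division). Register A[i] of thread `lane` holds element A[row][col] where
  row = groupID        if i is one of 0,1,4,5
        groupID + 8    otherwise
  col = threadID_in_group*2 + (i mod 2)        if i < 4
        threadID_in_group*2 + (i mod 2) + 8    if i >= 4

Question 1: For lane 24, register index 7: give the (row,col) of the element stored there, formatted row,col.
14,9

lane 24=>24/4=6, 24 mod 4=0
i=7  r:6+8=>14  c:2·0+1+8=>9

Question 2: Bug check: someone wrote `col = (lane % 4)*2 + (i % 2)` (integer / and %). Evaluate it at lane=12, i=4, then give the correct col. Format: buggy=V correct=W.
`(lane % 4)*2 + (i % 2)`[12,4]⇒0
12: gr=3,th=0
[4] (3+0,0*2+0+8) = (3,8)
col: 0 vs 8

buggy=0 correct=8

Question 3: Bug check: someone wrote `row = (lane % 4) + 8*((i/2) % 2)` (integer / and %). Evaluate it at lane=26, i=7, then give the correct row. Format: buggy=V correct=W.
`(lane % 4) + 8*((i/2) % 2)`[26,7]->10
26: g=6,t=2
[7] (6+8,2*2+1+8) = (14,13)
row: 10 vs 14

buggy=10 correct=14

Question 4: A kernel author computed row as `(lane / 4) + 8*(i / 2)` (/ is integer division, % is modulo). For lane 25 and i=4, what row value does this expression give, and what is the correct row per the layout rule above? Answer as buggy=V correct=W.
`(lane / 4) + 8*(i / 2)`[25,4]→22
25: G=6,T=1
[4] (6+0,1*2+0+8) = (6,10)
row: 22 vs 6

buggy=22 correct=6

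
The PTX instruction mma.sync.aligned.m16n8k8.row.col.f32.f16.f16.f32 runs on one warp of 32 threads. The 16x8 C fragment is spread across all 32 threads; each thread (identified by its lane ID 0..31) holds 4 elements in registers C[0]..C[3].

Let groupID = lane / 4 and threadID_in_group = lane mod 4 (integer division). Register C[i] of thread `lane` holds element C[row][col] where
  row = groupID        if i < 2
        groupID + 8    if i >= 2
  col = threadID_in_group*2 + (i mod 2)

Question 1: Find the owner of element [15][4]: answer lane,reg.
r: 15->gid=7,r8=1  c: 4->tid=2,i&1=0
L=7*4+2=30  i=1*2+0=2

30,2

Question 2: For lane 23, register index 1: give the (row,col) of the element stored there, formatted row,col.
lane 23: grp=5 (23/4), tig=3 (23%4)
i=1: r=5+0=5, c=3*2+1=7

5,7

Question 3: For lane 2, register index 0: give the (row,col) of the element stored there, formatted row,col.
0,4

lane 2: gid=0 (2/4), tid=2 (2%4)
i=0: r=0+0=0, c=2*2+0=4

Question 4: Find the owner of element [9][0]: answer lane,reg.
4,2

r=9→G=1,rhi=1  c=0→T=0,p=0
L=1*4+0=4  i=1*2+0=2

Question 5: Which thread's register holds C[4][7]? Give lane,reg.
r=4->g=4,rb=0  c=7->t=3,b0=1
L=4*4+3=19  i=0*2+1=1

19,1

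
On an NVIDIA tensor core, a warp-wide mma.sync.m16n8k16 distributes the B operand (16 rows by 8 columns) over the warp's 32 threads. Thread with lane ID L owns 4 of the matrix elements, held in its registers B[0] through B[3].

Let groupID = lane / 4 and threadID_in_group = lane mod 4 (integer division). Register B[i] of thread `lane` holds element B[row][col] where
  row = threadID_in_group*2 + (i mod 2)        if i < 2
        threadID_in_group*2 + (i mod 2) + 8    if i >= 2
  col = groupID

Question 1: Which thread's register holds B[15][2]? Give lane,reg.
11,3

c=2⇒gr=2  r=15⇒Rb=1,th=3,odd=1
L=2*4+3=11  i=1*2+1=3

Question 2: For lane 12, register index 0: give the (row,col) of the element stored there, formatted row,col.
0,3

lane 12: g=3 (12/4), t=0 (12%4)
i=0: r=0*2+0+0=0, c=g=3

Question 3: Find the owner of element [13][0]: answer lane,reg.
2,3

c: 0->gid=0  r: 13->r8=1,tid=2,i&1=1
L=0*4+2=2  i=1*2+1=3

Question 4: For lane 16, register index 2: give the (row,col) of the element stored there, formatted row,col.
L=16→G=16>>2=4, T=16&3=0
[2]→row 0·2+0+8=8  col G=4

8,4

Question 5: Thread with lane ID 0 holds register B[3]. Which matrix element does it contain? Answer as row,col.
lane 0⇒0/4=0, 0 mod 4=0
i=3  r:2·0+1+8⇒9  c:0

9,0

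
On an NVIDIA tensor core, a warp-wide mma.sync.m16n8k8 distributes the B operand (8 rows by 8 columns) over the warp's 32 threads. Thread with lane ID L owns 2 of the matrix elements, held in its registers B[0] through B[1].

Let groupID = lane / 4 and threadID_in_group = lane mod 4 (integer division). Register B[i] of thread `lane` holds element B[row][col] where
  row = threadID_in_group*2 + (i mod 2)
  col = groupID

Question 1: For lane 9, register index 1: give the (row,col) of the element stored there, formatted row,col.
L=9→G=9>>2=2, T=9&3=1
[1]→row 1·2+1=3  col G=2

3,2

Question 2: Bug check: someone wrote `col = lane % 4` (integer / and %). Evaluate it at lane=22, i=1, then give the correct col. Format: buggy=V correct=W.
`lane % 4`[22,1]->2
lane 22->22/4=5, 22 mod 4=2
i=1  r:2·2+1->5  c:5
col: 2 vs 5

buggy=2 correct=5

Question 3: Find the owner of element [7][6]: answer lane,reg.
27,1

c=6->g=6  r=7->t=3,b0=1
L=6*4+3=27  i=1=1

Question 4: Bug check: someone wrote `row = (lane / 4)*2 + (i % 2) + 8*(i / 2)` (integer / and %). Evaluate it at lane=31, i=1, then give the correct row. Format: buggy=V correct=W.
buggy=15 correct=7

`(lane / 4)*2 + (i % 2) + 8*(i / 2)`[31,1]=>15
lane 31=>31/4=7, 31 mod 4=3
i=1  r:2·3+1=>7  c:7
row: 15 vs 7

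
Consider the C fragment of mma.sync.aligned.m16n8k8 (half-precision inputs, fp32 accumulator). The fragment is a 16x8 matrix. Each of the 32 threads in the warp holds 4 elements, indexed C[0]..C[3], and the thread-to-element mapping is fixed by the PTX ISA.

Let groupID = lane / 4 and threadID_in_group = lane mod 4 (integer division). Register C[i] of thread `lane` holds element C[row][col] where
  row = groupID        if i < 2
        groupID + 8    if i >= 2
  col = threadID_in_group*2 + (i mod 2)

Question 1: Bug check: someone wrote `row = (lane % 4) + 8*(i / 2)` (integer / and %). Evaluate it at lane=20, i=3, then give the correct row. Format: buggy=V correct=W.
`(lane % 4) + 8*(i / 2)`[20,3]->8
20: gid=5,tid=0
[3] (5+8,0*2+1) = (13,1)
row: 8 vs 13

buggy=8 correct=13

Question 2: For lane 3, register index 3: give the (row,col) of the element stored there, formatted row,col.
8,7

lane 3: gr=0 (3/4), th=3 (3%4)
i=3: r=0+8=8, c=3*2+1=7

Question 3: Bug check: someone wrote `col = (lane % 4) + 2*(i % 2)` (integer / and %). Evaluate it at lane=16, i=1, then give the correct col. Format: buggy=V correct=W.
`(lane % 4) + 2*(i % 2)`[16,1]→2
16: G=4,T=0
[1] (4+0,0*2+1) = (4,1)
col: 2 vs 1

buggy=2 correct=1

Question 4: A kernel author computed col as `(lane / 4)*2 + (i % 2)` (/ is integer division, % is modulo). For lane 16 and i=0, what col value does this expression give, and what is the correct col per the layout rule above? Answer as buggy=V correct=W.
buggy=8 correct=0

`(lane / 4)*2 + (i % 2)`[16,0]->8
lane 16: g=4 (16/4), t=0 (16%4)
i=0: r=4+0=4, c=0*2+0=0
col: 8 vs 0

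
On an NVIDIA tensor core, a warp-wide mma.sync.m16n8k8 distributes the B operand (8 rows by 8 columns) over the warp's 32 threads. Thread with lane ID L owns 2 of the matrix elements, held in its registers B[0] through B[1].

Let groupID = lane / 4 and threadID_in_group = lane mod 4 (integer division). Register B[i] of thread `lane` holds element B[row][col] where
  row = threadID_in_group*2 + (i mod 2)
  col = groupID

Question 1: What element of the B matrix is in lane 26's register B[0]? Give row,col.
lane 26: g=6 (26/4), t=2 (26%4)
i=0: r=2*2+0=4, c=g=6

4,6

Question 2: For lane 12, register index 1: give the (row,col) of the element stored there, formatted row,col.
lane 12->12/4=3, 12 mod 4=0
i=1  r:2·0+1->1  c:3

1,3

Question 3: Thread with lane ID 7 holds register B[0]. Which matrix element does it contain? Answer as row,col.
7: gr=1,th=3
[0] (3*2+0,1) = (6,1)

6,1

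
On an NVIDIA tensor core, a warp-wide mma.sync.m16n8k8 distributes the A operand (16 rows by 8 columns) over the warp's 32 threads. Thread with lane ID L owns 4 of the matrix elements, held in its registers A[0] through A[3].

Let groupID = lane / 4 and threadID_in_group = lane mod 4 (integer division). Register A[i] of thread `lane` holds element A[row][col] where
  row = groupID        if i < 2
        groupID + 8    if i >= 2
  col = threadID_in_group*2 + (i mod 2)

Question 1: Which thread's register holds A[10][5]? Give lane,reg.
10,3

r=10→G=2,rhi=1  c=5→T=2,p=1
L=2*4+2=10  i=1*2+1=3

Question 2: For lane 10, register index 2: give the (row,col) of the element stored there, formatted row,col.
10: G=2,T=2
[2] (2+8,2*2+0) = (10,4)

10,4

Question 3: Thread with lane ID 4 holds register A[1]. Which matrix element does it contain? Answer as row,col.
1,1

lane 4: grp=1 (4/4), tig=0 (4%4)
i=1: r=1+0=1, c=0*2+1=1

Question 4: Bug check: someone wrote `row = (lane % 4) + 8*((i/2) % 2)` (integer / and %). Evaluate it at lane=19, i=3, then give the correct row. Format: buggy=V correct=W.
buggy=11 correct=12

`(lane % 4) + 8*((i/2) % 2)`[19,3]⇒11
lane 19: gr=4 (19/4), th=3 (19%4)
i=3: r=4+8=12, c=3*2+1=7
row: 11 vs 12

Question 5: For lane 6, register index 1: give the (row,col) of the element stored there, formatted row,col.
1,5

lane 6: g=1 (6/4), t=2 (6%4)
i=1: r=1+0=1, c=2*2+1=5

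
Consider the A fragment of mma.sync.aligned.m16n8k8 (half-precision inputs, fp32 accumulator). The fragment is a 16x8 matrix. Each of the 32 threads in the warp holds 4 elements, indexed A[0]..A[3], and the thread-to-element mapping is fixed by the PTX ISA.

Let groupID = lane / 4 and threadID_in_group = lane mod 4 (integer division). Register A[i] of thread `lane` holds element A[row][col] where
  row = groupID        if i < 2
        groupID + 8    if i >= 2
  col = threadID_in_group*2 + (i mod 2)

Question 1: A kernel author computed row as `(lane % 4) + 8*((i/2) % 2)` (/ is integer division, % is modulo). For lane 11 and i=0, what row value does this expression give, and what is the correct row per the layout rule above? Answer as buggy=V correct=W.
`(lane % 4) + 8*((i/2) % 2)`[11,0]->3
lane 11: gid=2 (11/4), tid=3 (11%4)
i=0: r=2+0=2, c=3*2+0=6
row: 3 vs 2

buggy=3 correct=2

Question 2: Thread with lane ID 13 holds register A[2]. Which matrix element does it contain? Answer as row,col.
11,2

lane 13: G=3 (13/4), T=1 (13%4)
i=2: r=3+8=11, c=1*2+0=2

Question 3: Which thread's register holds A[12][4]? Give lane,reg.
r=12->g=4,rb=1  c=4->t=2,b0=0
L=4*4+2=18  i=1*2+0=2

18,2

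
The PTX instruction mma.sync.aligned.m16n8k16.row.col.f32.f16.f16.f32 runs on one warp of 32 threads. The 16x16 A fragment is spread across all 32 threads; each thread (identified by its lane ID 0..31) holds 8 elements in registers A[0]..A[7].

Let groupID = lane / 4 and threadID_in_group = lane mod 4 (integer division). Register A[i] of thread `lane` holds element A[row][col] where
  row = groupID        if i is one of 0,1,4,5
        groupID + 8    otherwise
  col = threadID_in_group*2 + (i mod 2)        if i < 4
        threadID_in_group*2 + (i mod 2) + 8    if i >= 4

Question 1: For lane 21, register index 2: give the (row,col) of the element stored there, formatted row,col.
21: g=5,t=1
[2] (5+8,1*2+0+0) = (13,2)

13,2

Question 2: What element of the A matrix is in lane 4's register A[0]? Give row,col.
1,0

lane 4: g=1 (4/4), t=0 (4%4)
i=0: r=1+0=1, c=0*2+0+0=0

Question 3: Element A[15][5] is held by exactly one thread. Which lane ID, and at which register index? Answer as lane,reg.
30,3

r:15=>grp=7,rB=1  c:5=>cB=0,tig=2,lo=1
L=7*4+2=30  i=0*4+1*2+1=3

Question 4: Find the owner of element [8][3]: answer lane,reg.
r=8→G=0,rhi=1  c=3→chi=0,T=1,p=1
L=0*4+1=1  i=0*4+1*2+1=3

1,3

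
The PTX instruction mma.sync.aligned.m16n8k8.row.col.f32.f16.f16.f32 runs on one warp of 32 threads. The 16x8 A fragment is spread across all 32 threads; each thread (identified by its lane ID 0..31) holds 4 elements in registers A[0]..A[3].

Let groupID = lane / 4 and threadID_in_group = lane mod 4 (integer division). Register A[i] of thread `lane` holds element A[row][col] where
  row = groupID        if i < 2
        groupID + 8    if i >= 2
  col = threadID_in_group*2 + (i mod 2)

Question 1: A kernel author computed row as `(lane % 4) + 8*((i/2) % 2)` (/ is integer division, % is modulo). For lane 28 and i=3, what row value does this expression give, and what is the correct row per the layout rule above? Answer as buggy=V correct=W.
buggy=8 correct=15

`(lane % 4) + 8*((i/2) % 2)`[28,3]->8
28: g=7,t=0
[3] (7+8,0*2+1) = (15,1)
row: 8 vs 15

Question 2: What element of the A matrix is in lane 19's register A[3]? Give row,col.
lane 19->19/4=4, 19 mod 4=3
i=3  r:4+8->12  c:2·3+1->7

12,7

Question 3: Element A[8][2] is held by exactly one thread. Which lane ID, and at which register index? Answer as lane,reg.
1,2

r=8->g=0,rb=1  c=2->t=1,b0=0
L=0*4+1=1  i=1*2+0=2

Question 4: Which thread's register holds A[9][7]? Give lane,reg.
r=9→G=1,rhi=1  c=7→T=3,p=1
L=1*4+3=7  i=1*2+1=3

7,3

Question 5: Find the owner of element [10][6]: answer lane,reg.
11,2

r=10->g=2,rb=1  c=6->t=3,b0=0
L=2*4+3=11  i=1*2+0=2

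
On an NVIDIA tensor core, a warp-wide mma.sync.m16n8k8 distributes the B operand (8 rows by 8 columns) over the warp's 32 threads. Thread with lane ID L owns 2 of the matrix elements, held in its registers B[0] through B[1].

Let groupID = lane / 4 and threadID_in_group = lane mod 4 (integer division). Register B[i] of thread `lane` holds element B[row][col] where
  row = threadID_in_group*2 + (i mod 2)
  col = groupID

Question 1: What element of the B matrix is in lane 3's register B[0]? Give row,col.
6,0

lane 3->3/4=0, 3 mod 4=3
i=0  r:2·3+0->6  c:0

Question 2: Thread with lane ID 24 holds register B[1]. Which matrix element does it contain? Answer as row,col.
1,6

lane 24→24/4=6, 24 mod 4=0
i=1  r:2·0+1→1  c:6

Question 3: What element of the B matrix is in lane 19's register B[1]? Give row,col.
lane 19=>19/4=4, 19 mod 4=3
i=1  r:2·3+1=>7  c:4

7,4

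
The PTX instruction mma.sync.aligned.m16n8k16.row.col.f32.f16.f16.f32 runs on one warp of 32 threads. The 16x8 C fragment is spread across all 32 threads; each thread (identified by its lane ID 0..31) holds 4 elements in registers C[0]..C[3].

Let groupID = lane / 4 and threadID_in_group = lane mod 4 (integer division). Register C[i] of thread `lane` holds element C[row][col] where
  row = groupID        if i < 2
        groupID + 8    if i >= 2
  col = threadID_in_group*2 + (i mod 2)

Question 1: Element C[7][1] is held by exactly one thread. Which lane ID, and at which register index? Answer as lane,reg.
28,1

r: 7->gid=7,r8=0  c: 1->tid=0,i&1=1
L=7*4+0=28  i=0*2+1=1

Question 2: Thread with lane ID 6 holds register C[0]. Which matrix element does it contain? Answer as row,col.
lane 6->6/4=1, 6 mod 4=2
i=0  r:1+0->1  c:2·2+0->4

1,4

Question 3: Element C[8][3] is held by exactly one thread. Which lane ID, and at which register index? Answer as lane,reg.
1,3

r=8→G=0,rhi=1  c=3→T=1,p=1
L=0*4+1=1  i=1*2+1=3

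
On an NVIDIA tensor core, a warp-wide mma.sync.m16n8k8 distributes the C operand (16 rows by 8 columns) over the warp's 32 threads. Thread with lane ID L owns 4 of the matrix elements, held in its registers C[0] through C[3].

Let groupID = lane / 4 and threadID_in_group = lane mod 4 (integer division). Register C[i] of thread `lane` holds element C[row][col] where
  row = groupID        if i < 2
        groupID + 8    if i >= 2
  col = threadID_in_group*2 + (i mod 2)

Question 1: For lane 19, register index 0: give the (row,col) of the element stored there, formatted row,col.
L=19->g=19>>2=4, t=19&3=3
[0]->row 4+0=4  col 3·2+0=6

4,6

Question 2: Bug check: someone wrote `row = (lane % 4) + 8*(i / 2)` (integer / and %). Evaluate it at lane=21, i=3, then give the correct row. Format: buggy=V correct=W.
`(lane % 4) + 8*(i / 2)`[21,3]⇒9
21: gr=5,th=1
[3] (5+8,1*2+1) = (13,3)
row: 9 vs 13

buggy=9 correct=13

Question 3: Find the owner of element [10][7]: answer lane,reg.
11,3

r=10⇒gr=2,Rb=1  c=7⇒th=3,odd=1
L=2*4+3=11  i=1*2+1=3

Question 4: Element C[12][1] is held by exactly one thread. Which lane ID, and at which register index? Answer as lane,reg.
r=12⇒gr=4,Rb=1  c=1⇒th=0,odd=1
L=4*4+0=16  i=1*2+1=3

16,3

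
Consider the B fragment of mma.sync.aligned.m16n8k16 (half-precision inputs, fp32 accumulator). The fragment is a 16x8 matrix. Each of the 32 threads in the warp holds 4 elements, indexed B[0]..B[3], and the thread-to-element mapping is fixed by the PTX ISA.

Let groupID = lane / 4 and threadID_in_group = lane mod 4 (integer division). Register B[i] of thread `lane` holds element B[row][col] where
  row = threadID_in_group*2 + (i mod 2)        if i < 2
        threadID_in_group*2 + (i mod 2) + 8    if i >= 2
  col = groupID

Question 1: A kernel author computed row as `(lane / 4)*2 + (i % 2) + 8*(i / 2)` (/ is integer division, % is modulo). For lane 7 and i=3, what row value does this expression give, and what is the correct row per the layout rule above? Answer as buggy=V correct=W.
`(lane / 4)*2 + (i % 2) + 8*(i / 2)`[7,3]→11
7: G=1,T=3
[3] (3*2+1+8,1) = (15,1)
row: 11 vs 15

buggy=11 correct=15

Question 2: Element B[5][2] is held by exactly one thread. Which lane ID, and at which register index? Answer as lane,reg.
10,1

c: 2->gid=2  r: 5->r8=0,tid=2,i&1=1
L=2*4+2=10  i=0*2+1=1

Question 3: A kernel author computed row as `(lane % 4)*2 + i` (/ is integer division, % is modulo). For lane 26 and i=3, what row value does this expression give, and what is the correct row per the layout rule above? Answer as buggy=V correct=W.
`(lane % 4)*2 + i`[26,3]⇒7
L=26⇒gr=26>>2=6, th=26&3=2
[3]⇒row 2·2+1+8=13  col gr=6
row: 7 vs 13

buggy=7 correct=13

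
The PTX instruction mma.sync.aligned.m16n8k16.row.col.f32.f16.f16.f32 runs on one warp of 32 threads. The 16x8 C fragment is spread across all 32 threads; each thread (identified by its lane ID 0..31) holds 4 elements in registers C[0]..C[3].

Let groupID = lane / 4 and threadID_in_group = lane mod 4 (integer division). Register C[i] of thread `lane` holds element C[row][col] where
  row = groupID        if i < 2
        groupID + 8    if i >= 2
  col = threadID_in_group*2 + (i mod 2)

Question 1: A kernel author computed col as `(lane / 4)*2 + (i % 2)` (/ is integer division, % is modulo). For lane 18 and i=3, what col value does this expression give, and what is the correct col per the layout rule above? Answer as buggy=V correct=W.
`(lane / 4)*2 + (i % 2)`[18,3]=>9
lane 18=>18/4=4, 18 mod 4=2
i=3  r:4+8=>12  c:2·2+1=>5
col: 9 vs 5

buggy=9 correct=5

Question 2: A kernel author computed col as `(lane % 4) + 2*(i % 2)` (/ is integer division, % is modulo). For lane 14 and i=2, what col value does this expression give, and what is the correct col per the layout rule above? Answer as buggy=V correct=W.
buggy=2 correct=4

`(lane % 4) + 2*(i % 2)`[14,2]->2
lane 14: g=3 (14/4), t=2 (14%4)
i=2: r=3+8=11, c=2*2+0=4
col: 2 vs 4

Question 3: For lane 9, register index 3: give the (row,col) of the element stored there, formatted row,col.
L=9->g=9>>2=2, t=9&3=1
[3]->row 2+8=10  col 1·2+1=3

10,3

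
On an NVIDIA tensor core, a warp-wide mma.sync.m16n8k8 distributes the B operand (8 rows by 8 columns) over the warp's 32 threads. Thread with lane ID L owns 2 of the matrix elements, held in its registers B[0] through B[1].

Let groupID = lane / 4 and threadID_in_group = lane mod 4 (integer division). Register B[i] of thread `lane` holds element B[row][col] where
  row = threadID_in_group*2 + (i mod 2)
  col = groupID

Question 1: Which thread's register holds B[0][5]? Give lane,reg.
c=5->g=5  r=0->t=0,b0=0
L=5*4+0=20  i=0=0

20,0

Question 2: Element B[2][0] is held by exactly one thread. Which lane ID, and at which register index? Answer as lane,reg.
1,0

c=0->g=0  r=2->t=1,b0=0
L=0*4+1=1  i=0=0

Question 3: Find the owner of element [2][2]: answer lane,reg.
9,0

c:2=>grp=2  r:2=>tig=1,lo=0
L=2*4+1=9  i=0=0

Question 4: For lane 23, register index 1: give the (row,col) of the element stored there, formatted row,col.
23: gid=5,tid=3
[1] (3*2+1,5) = (7,5)

7,5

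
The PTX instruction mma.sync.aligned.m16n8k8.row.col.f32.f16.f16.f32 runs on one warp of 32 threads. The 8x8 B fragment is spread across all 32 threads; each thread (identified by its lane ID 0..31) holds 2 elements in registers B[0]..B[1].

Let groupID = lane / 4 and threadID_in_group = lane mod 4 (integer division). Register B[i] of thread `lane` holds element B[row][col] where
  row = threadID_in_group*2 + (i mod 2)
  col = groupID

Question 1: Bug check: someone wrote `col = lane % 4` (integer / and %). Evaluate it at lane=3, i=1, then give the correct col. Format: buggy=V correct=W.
`lane % 4`[3,1]->3
L=3->gid=3>>2=0, tid=3&3=3
[1]->row 3·2+1=7  col gid=0
col: 3 vs 0

buggy=3 correct=0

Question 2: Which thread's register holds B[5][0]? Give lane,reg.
2,1

c: 0->gid=0  r: 5->tid=2,i&1=1
L=0*4+2=2  i=1=1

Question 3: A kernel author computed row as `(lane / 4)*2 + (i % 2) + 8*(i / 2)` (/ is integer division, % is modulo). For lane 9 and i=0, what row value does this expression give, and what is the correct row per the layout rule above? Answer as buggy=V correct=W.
`(lane / 4)*2 + (i % 2) + 8*(i / 2)`[9,0]→4
9: G=2,T=1
[0] (1*2+0,2) = (2,2)
row: 4 vs 2

buggy=4 correct=2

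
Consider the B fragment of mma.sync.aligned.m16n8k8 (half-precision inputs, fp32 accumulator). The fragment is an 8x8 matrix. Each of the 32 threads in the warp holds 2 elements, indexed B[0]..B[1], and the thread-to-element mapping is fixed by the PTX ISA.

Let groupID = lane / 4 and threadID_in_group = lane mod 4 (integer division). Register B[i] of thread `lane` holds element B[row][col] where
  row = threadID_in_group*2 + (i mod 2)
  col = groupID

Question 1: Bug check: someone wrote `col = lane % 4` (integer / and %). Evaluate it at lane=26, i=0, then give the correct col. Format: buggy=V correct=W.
`lane % 4`[26,0]→2
lane 26: G=6 (26/4), T=2 (26%4)
i=0: r=2*2+0=4, c=G=6
col: 2 vs 6

buggy=2 correct=6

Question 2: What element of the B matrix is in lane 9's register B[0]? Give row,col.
2,2

lane 9⇒9/4=2, 9 mod 4=1
i=0  r:2·1+0⇒2  c:2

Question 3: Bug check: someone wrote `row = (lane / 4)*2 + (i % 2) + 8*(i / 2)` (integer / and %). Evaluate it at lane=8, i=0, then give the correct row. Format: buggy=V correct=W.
buggy=4 correct=0

`(lane / 4)*2 + (i % 2) + 8*(i / 2)`[8,0]→4
lane 8: G=2 (8/4), T=0 (8%4)
i=0: r=0*2+0=0, c=G=2
row: 4 vs 0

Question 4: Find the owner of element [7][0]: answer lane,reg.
c:0=>grp=0  r:7=>tig=3,lo=1
L=0*4+3=3  i=1=1

3,1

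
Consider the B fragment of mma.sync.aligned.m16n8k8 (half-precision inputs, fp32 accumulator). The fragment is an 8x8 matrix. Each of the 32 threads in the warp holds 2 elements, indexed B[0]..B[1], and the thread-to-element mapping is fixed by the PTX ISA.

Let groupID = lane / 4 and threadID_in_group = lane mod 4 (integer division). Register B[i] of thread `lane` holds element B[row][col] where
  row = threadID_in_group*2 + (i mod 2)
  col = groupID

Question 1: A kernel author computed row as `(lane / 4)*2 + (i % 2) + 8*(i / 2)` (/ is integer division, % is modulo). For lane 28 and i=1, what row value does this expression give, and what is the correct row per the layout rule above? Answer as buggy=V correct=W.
`(lane / 4)*2 + (i % 2) + 8*(i / 2)`[28,1]->15
L=28->g=28>>2=7, t=28&3=0
[1]->row 0·2+1=1  col g=7
row: 15 vs 1

buggy=15 correct=1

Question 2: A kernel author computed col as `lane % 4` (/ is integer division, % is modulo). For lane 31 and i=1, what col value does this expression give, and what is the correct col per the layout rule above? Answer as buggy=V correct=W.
`lane % 4`[31,1]->3
31: gid=7,tid=3
[1] (3*2+1,7) = (7,7)
col: 3 vs 7

buggy=3 correct=7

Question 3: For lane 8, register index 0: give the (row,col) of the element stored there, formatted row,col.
L=8⇒gr=8>>2=2, th=8&3=0
[0]⇒row 0·2+0=0  col gr=2

0,2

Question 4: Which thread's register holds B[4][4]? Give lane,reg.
c=4⇒gr=4  r=4⇒th=2,odd=0
L=4*4+2=18  i=0=0

18,0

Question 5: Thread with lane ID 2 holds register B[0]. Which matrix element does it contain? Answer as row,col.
4,0

lane 2⇒2/4=0, 2 mod 4=2
i=0  r:2·2+0⇒4  c:0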